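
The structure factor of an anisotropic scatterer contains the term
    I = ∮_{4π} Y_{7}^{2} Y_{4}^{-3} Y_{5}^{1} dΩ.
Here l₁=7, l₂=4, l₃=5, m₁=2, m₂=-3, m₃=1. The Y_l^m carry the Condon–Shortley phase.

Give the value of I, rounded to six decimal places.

-0.162315

Rules hold: Σm=0, L=16 even, 3≤5≤11.
N = 15·9·11 = 1485
Δ = 6!·8!·2!/17! = 1/6126120
Racah Σ t=2..4: t=2:+1/69120 t=3:−1/20736 t=4:+1/69120 = -1/51840
⇒ 3j(7 4 5; 0 0 0)² = 280/21879, sgn +1
Racah Σ t=0..1: t=0:+1/518400 t=1:−1/138240 = -11/2073600
⇒ 3j(7 4 5; 2 -3 1)² = 77/4420, sgn -1
4πI² = N·(3j₀)²·(3jₘ)² = 16170/48841
I = -1·√(0.331074/4π) = -0.16231468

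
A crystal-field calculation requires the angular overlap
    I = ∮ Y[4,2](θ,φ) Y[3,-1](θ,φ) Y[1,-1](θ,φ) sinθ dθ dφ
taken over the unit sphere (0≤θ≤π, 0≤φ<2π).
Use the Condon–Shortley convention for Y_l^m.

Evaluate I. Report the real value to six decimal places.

Checks pass: Σm=0; 8 even; l₃=1∈[1,7].
(2·4+1)(2·3+1)(2·1+1) = 189
Δ: 6! 2! 0! / 9! → 1/252
sum: t=3:−1/36 = -1/36
3j²(4 3 1; 0 0 0) = Δ·Π!·Σ² = 4/63  (sign +1)
sum: t=2:+1/96 = 1/96
3j²(4 3 1; 2 -1 -1) = Δ·Π!·Σ² = 5/84  (sign +1)
combine: 4πI² = 189·4/63·5/84 = 5/7
take √, sign +1: I = 0.23841361

0.238414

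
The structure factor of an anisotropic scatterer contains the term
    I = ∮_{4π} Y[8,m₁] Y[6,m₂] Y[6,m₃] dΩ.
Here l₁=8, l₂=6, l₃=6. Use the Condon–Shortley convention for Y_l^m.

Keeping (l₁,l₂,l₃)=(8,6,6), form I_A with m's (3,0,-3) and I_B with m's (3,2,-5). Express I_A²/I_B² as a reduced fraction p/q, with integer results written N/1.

7/11

l's match ⇒ only the (l;m) 3-j factors differ between A and B.
A: triangle coeff Δ(8,6,6) = 1/1309458150; Σ_t [2,5]: t=2:+1/24883200 t=3:−1/6220800 t=4:+1/11612160 t=5:−1/174182400 = -1/24883200; (3j)²=28/4199 [(8 6 6; 3 0 -3)], sign=+1
B: triangle coeff Δ(8,6,6) = 1/1309458150; Σ_t [4,5]: t=4:+1/69672960 t=5:−1/174182400 = 1/116121600; (3j)²=44/4199 [(8 6 6; 3 2 -5)], sign=-1
I_A²/I_B² = (28/4199)/(44/4199) = 7/11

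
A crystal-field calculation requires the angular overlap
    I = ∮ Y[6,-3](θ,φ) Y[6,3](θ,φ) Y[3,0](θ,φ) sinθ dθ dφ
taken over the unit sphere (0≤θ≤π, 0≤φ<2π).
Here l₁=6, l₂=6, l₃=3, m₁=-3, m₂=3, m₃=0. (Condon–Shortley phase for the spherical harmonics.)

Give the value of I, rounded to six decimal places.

0.000000

l₁+l₂+l₃=15 is odd: 3j(l;000)=0 ⇒ I=0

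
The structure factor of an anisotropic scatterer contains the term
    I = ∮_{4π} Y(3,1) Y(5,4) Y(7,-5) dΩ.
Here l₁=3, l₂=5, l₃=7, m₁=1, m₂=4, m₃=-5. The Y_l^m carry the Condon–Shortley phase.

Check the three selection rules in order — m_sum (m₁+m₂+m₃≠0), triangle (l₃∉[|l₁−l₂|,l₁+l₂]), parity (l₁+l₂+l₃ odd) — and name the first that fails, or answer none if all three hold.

azimuthal sum: 1 + 4 − 5 = 0  ✓
2 ≤ 7 ≤ 8 (triangle on l)  ✓
L = 3 + 5 + 7 = 15 (odd)  ✗

parity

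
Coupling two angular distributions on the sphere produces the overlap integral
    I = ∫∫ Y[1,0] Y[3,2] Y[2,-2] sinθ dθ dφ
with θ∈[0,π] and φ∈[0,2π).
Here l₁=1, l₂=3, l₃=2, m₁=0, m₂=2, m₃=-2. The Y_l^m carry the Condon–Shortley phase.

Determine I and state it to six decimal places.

0.184674

Rules hold: Σm=0, L=6 even, 2≤2≤4.
N = 3·7·5 = 105
Δ = 2!·0!·4!/7! = 1/105
Racah Σ t=1..1: t=1:−1/4 = -1/4
⇒ 3j(1 3 2; 0 0 0)² = 3/35, sgn -1
Racah Σ t=1..1: t=1:−1/24 = -1/24
⇒ 3j(1 3 2; 0 2 -2)² = 1/21, sgn -1
4πI² = N·(3j₀)²·(3jₘ)² = 3/7
I = +1·√(0.428571/4π) = 0.18467439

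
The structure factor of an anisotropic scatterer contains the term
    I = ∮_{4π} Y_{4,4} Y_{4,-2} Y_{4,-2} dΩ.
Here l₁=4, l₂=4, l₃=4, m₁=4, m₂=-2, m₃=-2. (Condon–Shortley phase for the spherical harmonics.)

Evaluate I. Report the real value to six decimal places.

m-sum 0 ✓  L=12 even ✓  0≤4≤8 ✓
Π(2lᵢ+1) = 9×9×9 = 729
triangle coeff Δ(4,4,4) = 1/450450
Σ_t [0,4]: t=0:+1/13824 t=1:−1/216 t=2:+1/64 t=3:−1/216 t=4:+1/13824 = 5/768
(3j)²=18/1001 [(4 4 4; 0 0 0)], sign=+1
Σ_t [0,0]: t=0:+1/2304 = 1/2304
(3j)²=5/143 [(4 4 4; 4 -2 -2)], sign=+1
⇒ 4πI² = 65610/143143
I = (+1)√(65610/143143/(4π)) = 0.19098314

0.190983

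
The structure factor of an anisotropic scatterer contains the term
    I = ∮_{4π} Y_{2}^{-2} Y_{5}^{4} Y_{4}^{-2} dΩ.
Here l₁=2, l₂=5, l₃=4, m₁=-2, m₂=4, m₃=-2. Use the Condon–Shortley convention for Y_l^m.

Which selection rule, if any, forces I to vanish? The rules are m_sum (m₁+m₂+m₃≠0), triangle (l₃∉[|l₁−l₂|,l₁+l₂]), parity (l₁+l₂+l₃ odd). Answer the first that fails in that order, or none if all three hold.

parity

azimuthal sum: -2 + 4 − 2 = 0  ✓
3 ≤ 4 ≤ 7 (triangle on l)  ✓
L = 2 + 5 + 4 = 11 (odd)  ✗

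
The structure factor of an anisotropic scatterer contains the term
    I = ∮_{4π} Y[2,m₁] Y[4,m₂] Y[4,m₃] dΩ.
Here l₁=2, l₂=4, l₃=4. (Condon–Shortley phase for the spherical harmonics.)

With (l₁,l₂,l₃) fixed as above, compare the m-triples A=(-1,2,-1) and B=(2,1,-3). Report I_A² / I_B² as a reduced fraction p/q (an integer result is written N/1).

9/14

Same 2,4,4: normalisation and zero-m 3j drop out of the ratio.
A: Δ: 2! 2! 6! / 11! → 1/13860; sum: t=1:−1/240 t=2:+1/96 = 1/160; 3j²(2 4 4; -1 2 -1) = Δ·Π!·Σ² = 27/1540  (sign -1)
B: Δ: 2! 2! 6! / 11! → 1/13860; sum: t=0:+1/480 = 1/480; 3j²(2 4 4; 2 1 -3) = Δ·Π!·Σ² = 3/110  (sign -1)
I_A²/I_B² = (27/1540)/(3/110) = 9/14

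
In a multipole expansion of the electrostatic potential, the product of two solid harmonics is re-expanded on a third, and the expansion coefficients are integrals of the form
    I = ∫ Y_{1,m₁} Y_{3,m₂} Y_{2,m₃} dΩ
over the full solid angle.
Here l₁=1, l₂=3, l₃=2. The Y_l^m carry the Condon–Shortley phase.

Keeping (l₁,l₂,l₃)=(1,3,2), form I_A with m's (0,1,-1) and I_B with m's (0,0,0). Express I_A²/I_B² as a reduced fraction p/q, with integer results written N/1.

8/9

Same 1,3,2: normalisation and zero-m 3j drop out of the ratio.
A: Δ: 2! 0! 4! / 7! → 1/105; sum: t=1:−1/6 = -1/6; 3j²(1 3 2; 0 1 -1) = Δ·Π!·Σ² = 8/105  (sign +1)
B: Δ: 2! 0! 4! / 7! → 1/105; sum: t=1:−1/4 = -1/4; 3j²(1 3 2; 0 0 0) = Δ·Π!·Σ² = 3/35  (sign -1)
I_A²/I_B² = (8/105)/(3/35) = 8/9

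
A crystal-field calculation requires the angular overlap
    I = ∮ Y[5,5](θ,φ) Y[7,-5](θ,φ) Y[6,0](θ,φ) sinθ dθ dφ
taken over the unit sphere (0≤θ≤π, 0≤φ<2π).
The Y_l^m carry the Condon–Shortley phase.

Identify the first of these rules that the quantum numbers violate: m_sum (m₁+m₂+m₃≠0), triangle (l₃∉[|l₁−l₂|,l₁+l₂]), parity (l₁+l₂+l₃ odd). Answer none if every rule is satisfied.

m₁+m₂+m₃ = 5 − 5 + 0 = 0  ✓
triangle: |5−7|=2 ≤ l₃=6 ≤ 5+7=12  ✓
parity: l₁+l₂+l₃ = 18 is even  ✓

none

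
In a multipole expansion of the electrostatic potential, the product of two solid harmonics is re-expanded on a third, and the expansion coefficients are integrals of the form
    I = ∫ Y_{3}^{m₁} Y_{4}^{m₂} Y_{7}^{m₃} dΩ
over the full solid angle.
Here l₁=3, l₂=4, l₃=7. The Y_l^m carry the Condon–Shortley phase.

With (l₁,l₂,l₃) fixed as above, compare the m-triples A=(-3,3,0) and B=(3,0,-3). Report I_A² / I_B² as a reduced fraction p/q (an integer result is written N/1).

1/30

Same 3,4,7: normalisation and zero-m 3j drop out of the ratio.
A: Δ: 0! 6! 8! / 15! → 1/45045; sum: t=0:+1/3628800 = 1/3628800; 3j²(3 4 7; -3 3 0) = Δ·Π!·Σ² = 1/6435  (sign -1)
B: Δ: 0! 6! 8! / 15! → 1/45045; sum: t=0:+1/414720 = 1/414720; 3j²(3 4 7; 3 0 -3) = Δ·Π!·Σ² = 2/429  (sign +1)
I_A²/I_B² = (1/6435)/(2/429) = 1/30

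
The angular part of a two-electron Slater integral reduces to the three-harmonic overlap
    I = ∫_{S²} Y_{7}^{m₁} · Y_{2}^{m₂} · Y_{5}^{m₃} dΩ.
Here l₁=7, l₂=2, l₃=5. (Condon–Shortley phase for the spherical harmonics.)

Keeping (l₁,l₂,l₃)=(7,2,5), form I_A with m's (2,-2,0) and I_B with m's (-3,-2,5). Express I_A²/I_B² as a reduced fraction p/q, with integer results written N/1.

Same 7,2,5: normalisation and zero-m 3j drop out of the ratio.
A: Δ: 4! 10! 0! / 15! → 1/15015; sum: t=0:+1/345600 = 1/345600; 3j²(7 2 5; 2 -2 0) = Δ·Π!·Σ² = 6/715  (sign -1)
B: Δ: 4! 10! 0! / 15! → 1/15015; sum: t=0:+1/87091200 = 1/87091200; 3j²(7 2 5; -3 -2 5) = Δ·Π!·Σ² = 1/15015  (sign +1)
I_A²/I_B² = (6/715)/(1/15015) = 126/1

126/1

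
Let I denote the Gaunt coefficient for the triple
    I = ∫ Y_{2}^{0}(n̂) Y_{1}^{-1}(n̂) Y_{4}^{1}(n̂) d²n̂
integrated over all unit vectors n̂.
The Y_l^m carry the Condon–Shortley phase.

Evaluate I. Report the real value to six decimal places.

0.000000

|2−1|≤4≤2+1 violated ⇒ I = 0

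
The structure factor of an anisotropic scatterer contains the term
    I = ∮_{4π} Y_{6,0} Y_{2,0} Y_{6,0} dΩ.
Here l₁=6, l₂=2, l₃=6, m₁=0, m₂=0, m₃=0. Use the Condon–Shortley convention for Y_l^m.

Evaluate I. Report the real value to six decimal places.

Checks pass: Σm=0; 14 even; l₃=6∈[4,8].
(2·6+1)(2·2+1)(2·6+1) = 845
Δ: 2! 10! 2! / 15! → 1/90090
sum: t=0:+1/69120 t=1:−1/14400 t=2:+1/69120 = -7/172800
3j²(6 2 6; 0 0 0) = Δ·Π!·Σ² = 14/715  (sign -1)
(m-triple is (0,0,0) — same symbol as above.)
combine: 4πI² = 845·14/715·14/715 = 196/605
take √, sign +1: I = 0.16056298

0.160563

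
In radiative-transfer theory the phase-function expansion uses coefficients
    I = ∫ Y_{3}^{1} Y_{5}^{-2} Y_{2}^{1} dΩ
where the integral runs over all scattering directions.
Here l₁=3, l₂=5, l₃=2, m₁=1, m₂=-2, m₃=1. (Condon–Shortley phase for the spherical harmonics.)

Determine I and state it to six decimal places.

Checks pass: Σm=0; 10 even; l₃=2∈[2,8].
(2·3+1)(2·5+1)(2·2+1) = 385
Δ: 6! 0! 4! / 11! → 1/2310
sum: t=3:−1/144 = -1/144
3j²(3 5 2; 0 0 0) = Δ·Π!·Σ² = 10/231  (sign -1)
sum: t=2:+1/288 = 1/288
3j²(3 5 2; 1 -2 1) = Δ·Π!·Σ² = 1/22  (sign -1)
combine: 4πI² = 385·10/231·1/22 = 25/33
take √, sign +1: I = 0.24553200

0.245532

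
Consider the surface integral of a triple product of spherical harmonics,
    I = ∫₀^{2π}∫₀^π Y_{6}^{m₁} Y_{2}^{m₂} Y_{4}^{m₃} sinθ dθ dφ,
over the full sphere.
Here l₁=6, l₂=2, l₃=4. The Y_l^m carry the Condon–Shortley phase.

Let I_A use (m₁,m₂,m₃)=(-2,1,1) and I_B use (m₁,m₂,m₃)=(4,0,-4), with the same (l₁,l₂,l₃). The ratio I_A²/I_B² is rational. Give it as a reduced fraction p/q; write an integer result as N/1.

Shared (l₁,l₂,l₃)=(6,2,4): N and (l;000)² cancel in I_A²/I_B².
A: Δ = 4!·8!·0!/13! = 1/6435; Racah Σ t=3..3: t=3:−1/4320 = -1/4320; ⇒ 3j(6 2 4; -2 1 1)² = 224/6435, sgn +1
B: Δ = 4!·8!·0!/13! = 1/6435; Racah Σ t=2..2: t=2:+1/161280 = 1/161280; ⇒ 3j(6 2 4; 4 0 -4)² = 1/143, sgn +1
I_A²/I_B² = (224/6435)/(1/143) = 224/45

224/45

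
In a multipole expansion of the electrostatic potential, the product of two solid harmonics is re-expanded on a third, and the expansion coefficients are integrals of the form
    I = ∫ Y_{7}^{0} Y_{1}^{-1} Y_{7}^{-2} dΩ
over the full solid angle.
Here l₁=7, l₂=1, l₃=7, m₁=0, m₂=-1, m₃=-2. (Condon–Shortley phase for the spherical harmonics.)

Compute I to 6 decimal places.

m-sum = 0 − 1 − 2 = -3 ≠ 0 ⇒ I = 0

0.000000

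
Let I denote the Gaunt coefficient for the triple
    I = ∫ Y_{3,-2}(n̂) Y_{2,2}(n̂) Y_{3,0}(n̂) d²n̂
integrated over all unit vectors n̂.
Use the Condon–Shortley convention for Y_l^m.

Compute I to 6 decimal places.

-0.188063

m-sum 0 ✓  L=8 even ✓  1≤3≤5 ✓
Π(2lᵢ+1) = 7×5×7 = 245
triangle coeff Δ(3,2,3) = 1/3780
Σ_t [0,2]: t=0:+1/24 t=1:−1/4 t=2:+1/24 = -1/6
(3j)²=4/105 [(3 2 3; 0 0 0)], sign=+1
Σ_t [2,2]: t=2:+1/24 = 1/24
(3j)²=1/21 [(3 2 3; -2 2 0)], sign=-1
⇒ 4πI² = 4/9
I = (-1)√(4/9/(4π)) = -0.18806319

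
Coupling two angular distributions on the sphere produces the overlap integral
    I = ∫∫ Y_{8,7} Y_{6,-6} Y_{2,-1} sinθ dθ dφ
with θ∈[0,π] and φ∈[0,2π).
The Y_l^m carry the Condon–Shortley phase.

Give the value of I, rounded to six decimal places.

Checks pass: Σm=0; 16 even; l₃=2∈[2,14].
(2·8+1)(2·6+1)(2·2+1) = 1105
Δ: 12! 4! 0! / 17! → 1/30940
sum: t=6:+1/2073600 = 1/2073600
3j²(8 6 2; 0 0 0) = Δ·Π!·Σ² = 28/1105  (sign +1)
sum: t=0:+1/2874009600 = 1/2874009600
3j²(8 6 2; 7 -6 -1) = Δ·Π!·Σ² = 1/68  (sign -1)
combine: 4πI² = 1105·28/1105·1/68 = 7/17
take √, sign -1: I = -0.18101711

-0.181017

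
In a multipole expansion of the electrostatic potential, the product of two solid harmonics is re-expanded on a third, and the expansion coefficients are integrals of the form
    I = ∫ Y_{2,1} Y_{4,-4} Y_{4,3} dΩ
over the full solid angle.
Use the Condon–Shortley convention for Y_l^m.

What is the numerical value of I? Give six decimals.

0.198645

Checks pass: Σm=0; 10 even; l₃=4∈[2,6].
(2·2+1)(2·4+1)(2·4+1) = 405
Δ: 2! 2! 6! / 11! → 1/13860
sum: t=0:+1/192 t=1:−1/36 t=2:+1/192 = -5/288
3j²(2 4 4; 0 0 0) = Δ·Π!·Σ² = 20/693  (sign -1)
sum: t=0:+1/1440 = 1/1440
3j²(2 4 4; 1 -4 3) = Δ·Π!·Σ² = 7/165  (sign -1)
combine: 4πI² = 405·20/693·7/165 = 60/121
take √, sign +1: I = 0.19864517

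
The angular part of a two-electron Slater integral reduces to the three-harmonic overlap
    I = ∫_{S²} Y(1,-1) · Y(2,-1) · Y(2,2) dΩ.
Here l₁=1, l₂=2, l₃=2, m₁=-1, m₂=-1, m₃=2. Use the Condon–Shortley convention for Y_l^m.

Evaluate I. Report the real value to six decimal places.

l₁+l₂+l₃=5 is odd: 3j(l;000)=0 ⇒ I=0

0.000000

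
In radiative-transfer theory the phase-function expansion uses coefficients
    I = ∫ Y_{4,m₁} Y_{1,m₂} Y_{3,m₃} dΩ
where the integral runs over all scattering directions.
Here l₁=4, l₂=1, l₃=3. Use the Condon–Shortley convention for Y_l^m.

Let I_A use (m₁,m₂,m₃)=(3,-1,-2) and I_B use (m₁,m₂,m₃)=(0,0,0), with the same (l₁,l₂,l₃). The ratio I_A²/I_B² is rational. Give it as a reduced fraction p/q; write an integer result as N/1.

21/16

Shared (l₁,l₂,l₃)=(4,1,3): N and (l;000)² cancel in I_A²/I_B².
A: Δ = 2!·6!·0!/9! = 1/252; Racah Σ t=0..0: t=0:+1/240 = 1/240; ⇒ 3j(4 1 3; 3 -1 -2)² = 1/12, sgn -1
B: Δ = 2!·6!·0!/9! = 1/252; Racah Σ t=1..1: t=1:−1/36 = -1/36; ⇒ 3j(4 1 3; 0 0 0)² = 4/63, sgn +1
I_A²/I_B² = (1/12)/(4/63) = 21/16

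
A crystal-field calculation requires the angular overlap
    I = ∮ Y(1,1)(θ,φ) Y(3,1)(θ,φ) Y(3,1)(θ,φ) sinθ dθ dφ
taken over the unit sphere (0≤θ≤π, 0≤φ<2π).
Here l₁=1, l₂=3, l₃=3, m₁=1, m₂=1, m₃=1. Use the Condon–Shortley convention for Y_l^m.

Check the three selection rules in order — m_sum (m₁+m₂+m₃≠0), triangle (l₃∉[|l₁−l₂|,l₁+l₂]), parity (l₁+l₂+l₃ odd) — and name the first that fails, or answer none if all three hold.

m_sum

m₁+m₂+m₃ = 1 + 1 + 1 = 3  ✗
triangle: |1−3|=2 ≤ l₃=3 ≤ 1+3=4
parity: l₁+l₂+l₃ = 7 is odd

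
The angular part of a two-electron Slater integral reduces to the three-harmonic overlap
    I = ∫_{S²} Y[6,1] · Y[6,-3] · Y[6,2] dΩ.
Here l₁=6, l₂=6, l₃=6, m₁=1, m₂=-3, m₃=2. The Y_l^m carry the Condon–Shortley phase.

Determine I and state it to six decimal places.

-0.055657

Checks pass: Σm=0; 18 even; l₃=6∈[0,12].
(2·6+1)(2·6+1)(2·6+1) = 2197
Δ: 6! 6! 6! / 19! → 1/325909584
sum: t=0:+1/373248000 t=1:−1/1728000 t=2:+1/110592 t=3:−1/46656 t=4:+1/110592 t=5:−1/1728000 t=6:+1/373248000 = -7/1555200
3j²(6 6 6; 0 0 0) = Δ·Π!·Σ² = 400/46189  (sign -1)
sum: t=0:+1/3110400 t=1:−1/276480 t=2:+1/207360 t=3:−1/1244160 = 1/1382400
3j²(6 6 6; 1 -3 2) = Δ·Π!·Σ² = 189/92378  (sign +1)
combine: 4πI² = 2197·400/46189·189/92378 = 491400/12623809
take √, sign -1: I = -0.05565670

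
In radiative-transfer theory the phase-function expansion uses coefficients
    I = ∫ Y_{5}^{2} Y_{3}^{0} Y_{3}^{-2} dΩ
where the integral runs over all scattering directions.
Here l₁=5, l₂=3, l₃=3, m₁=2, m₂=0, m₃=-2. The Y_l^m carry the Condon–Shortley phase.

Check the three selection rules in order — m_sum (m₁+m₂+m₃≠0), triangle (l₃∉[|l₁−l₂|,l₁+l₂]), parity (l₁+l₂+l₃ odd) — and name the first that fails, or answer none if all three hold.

parity

m₁+m₂+m₃ = 2 + 0 − 2 = 0  ✓
triangle: |5−3|=2 ≤ l₃=3 ≤ 5+3=8  ✓
parity: l₁+l₂+l₃ = 11 is odd  ✗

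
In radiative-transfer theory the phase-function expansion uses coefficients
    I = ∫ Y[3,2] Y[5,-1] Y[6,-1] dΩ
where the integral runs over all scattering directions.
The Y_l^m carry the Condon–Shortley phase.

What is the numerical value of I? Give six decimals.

Rules hold: Σm=0, L=14 even, 2≤6≤8.
N = 7·11·13 = 1001
Δ = 2!·4!·8!/15! = 1/675675
Racah Σ t=0..2: t=0:+1/8640 t=1:−1/2304 t=2:+1/8640 = -7/34560
⇒ 3j(3 5 6; 0 0 0)² = 7/429, sgn -1
Racah Σ t=0..1: t=0:+1/6912 t=1:−1/17280 = 1/11520
⇒ 3j(3 5 6; 2 -1 -1)² = 2/143, sgn -1
4πI² = N·(3j₀)²·(3jₘ)² = 98/429
I = +1·√(0.228438/4π) = 0.13482780

0.134828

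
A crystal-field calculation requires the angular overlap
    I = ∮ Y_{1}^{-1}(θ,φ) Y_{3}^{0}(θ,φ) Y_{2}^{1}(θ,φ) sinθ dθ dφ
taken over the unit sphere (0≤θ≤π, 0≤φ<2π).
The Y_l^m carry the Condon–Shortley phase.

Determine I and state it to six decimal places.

0.143048

m-sum 0 ✓  L=6 even ✓  2≤2≤4 ✓
Π(2lᵢ+1) = 3×7×5 = 105
triangle coeff Δ(1,3,2) = 1/105
Σ_t [1,1]: t=1:−1/4 = -1/4
(3j)²=3/35 [(1 3 2; 0 0 0)], sign=-1
Σ_t [2,2]: t=2:+1/12 = 1/12
(3j)²=1/35 [(1 3 2; -1 0 1)], sign=-1
⇒ 4πI² = 9/35
I = (+1)√(9/35/(4π)) = 0.14304817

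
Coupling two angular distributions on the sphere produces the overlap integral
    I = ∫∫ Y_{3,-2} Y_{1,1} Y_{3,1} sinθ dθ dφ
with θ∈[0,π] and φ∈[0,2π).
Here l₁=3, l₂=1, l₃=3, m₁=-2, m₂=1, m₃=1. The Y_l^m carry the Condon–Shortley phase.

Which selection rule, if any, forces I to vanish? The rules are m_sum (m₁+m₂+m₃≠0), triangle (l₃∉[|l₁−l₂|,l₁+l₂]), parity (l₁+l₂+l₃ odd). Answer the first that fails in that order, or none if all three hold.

parity

azimuthal sum: -2 + 1 + 1 = 0  ✓
2 ≤ 3 ≤ 4 (triangle on l)  ✓
L = 3 + 1 + 3 = 7 (odd)  ✗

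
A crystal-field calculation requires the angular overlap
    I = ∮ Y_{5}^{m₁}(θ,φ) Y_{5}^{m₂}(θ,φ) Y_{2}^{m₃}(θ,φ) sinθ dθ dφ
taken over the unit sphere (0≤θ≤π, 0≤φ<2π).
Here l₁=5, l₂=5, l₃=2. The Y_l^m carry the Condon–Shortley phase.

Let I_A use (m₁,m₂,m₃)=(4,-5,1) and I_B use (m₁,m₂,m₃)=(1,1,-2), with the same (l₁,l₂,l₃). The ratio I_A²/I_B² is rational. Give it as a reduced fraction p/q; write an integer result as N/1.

9/10

l's match ⇒ only the (l;m) 3-j factors differ between A and B.
A: triangle coeff Δ(5,5,2) = 1/38610; Σ_t [0,0]: t=0:+1/80640 = 1/80640; (3j)²=9/286 [(5 5 2; 4 -5 1)], sign=-1
B: triangle coeff Δ(5,5,2) = 1/38610; Σ_t [4,4]: t=4:+1/2304 = 1/2304; (3j)²=5/143 [(5 5 2; 1 1 -2)], sign=+1
I_A²/I_B² = (9/286)/(5/143) = 9/10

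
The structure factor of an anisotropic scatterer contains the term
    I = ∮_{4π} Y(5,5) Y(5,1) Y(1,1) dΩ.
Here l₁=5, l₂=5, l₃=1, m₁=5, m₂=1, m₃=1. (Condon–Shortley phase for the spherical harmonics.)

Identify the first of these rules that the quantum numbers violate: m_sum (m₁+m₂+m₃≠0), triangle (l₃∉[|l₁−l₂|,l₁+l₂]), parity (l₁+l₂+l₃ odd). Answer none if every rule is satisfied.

azimuthal sum: 5 + 1 + 1 = 7  ✗
0 ≤ 1 ≤ 10 (triangle on l)
L = 5 + 5 + 1 = 11 (odd)

m_sum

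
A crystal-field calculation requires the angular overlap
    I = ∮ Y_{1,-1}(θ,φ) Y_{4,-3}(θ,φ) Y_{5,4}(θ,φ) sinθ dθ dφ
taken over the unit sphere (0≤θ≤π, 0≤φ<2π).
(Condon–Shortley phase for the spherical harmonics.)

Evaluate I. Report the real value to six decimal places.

Checks pass: Σm=0; 10 even; l₃=5∈[3,5].
(2·1+1)(2·4+1)(2·5+1) = 297
Δ: 0! 2! 8! / 11! → 1/495
sum: t=0:+1/576 = 1/576
3j²(1 4 5; 0 0 0) = Δ·Π!·Σ² = 5/99  (sign -1)
sum: t=0:+1/10080 = 1/10080
3j²(1 4 5; -1 -3 4) = Δ·Π!·Σ² = 4/55  (sign -1)
combine: 4πI² = 297·5/99·4/55 = 12/11
take √, sign +1: I = 0.29463840

0.294638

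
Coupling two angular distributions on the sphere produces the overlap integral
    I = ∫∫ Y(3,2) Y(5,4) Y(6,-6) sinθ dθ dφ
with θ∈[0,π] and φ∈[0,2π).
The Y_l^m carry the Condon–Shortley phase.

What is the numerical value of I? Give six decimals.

Checks pass: Σm=0; 14 even; l₃=6∈[2,8].
(2·3+1)(2·5+1)(2·6+1) = 1001
Δ: 2! 4! 8! / 15! → 1/675675
sum: t=0:+1/8640 t=1:−1/2304 t=2:+1/8640 = -7/34560
3j²(3 5 6; 0 0 0) = Δ·Π!·Σ² = 7/429  (sign -1)
sum: t=1:−1/967680 = -1/967680
3j²(3 5 6; 2 4 -6) = Δ·Π!·Σ² = 3/91  (sign -1)
combine: 4πI² = 1001·7/429·3/91 = 7/13
take √, sign +1: I = 0.20700098

0.207001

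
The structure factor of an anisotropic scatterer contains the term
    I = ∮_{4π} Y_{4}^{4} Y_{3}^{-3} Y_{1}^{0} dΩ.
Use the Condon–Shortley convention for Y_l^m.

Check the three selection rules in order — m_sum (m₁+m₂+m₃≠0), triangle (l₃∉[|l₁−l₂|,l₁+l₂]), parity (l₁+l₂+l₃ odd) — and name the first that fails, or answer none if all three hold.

m₁+m₂+m₃ = 4 − 3 + 0 = 1  ✗
triangle: |4−3|=1 ≤ l₃=1 ≤ 4+3=7
parity: l₁+l₂+l₃ = 8 is even

m_sum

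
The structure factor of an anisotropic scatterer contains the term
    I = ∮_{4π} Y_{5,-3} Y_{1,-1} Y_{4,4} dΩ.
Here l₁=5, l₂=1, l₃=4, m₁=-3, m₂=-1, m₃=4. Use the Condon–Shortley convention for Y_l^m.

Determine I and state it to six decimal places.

Rules hold: Σm=0, L=10 even, 4≤4≤6.
N = 11·3·9 = 297
Δ = 2!·8!·0!/11! = 1/495
Racah Σ t=1..1: t=1:−1/576 = -1/576
⇒ 3j(5 1 4; 0 0 0)² = 5/99, sgn -1
Racah Σ t=0..0: t=0:+1/80640 = 1/80640
⇒ 3j(5 1 4; -3 -1 4)² = 1/495, sgn +1
4πI² = N·(3j₀)²·(3jₘ)² = 1/33
I = -1·√(0.030303/4π) = -0.04910640

-0.049106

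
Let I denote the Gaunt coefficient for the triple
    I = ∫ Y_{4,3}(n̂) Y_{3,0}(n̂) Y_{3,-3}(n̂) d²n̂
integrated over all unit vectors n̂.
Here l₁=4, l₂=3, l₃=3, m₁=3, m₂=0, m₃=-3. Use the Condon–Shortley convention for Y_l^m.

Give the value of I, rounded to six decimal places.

m-sum 0 ✓  L=10 even ✓  1≤3≤7 ✓
Π(2lᵢ+1) = 9×7×7 = 441
triangle coeff Δ(4,3,3) = 1/34650
Σ_t [1,3]: t=1:−1/72 t=2:+1/16 t=3:−1/72 = 5/144
(3j)²=2/77 [(4 3 3; 0 0 0)], sign=-1
Σ_t [1,1]: t=1:−1/288 = -1/288
(3j)²=1/22 [(4 3 3; 3 0 -3)], sign=-1
⇒ 4πI² = 63/121
I = (+1)√(63/121/(4π)) = 0.20355073

0.203551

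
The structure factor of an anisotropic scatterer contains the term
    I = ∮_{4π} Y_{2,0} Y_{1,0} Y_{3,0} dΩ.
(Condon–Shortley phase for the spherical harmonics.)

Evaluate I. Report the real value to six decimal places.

0.247767

Checks pass: Σm=0; 6 even; l₃=3∈[1,3].
(2·2+1)(2·1+1)(2·3+1) = 105
Δ: 0! 4! 2! / 7! → 1/105
sum: t=0:+1/4 = 1/4
3j²(2 1 3; 0 0 0) = Δ·Π!·Σ² = 3/35  (sign -1)
(m-triple is (0,0,0) — same symbol as above.)
combine: 4πI² = 105·3/35·3/35 = 27/35
take √, sign +1: I = 0.24776670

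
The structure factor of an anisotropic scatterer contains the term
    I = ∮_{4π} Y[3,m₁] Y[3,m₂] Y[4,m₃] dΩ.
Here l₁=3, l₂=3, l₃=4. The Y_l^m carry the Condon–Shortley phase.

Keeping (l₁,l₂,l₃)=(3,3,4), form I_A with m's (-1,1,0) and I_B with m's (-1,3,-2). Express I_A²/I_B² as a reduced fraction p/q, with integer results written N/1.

1/54

l's match ⇒ only the (l;m) 3-j factors differ between A and B.
A: triangle coeff Δ(3,3,4) = 1/34650; Σ_t [0,2]: t=0:+1/1152 t=1:−1/36 t=2:+1/32 = 5/1152; (3j)²=1/1386 [(3 3 4; -1 1 0)], sign=+1
B: triangle coeff Δ(3,3,4) = 1/34650; Σ_t [2,2]: t=2:+1/192 = 1/192; (3j)²=3/77 [(3 3 4; -1 3 -2)], sign=+1
I_A²/I_B² = (1/1386)/(3/77) = 1/54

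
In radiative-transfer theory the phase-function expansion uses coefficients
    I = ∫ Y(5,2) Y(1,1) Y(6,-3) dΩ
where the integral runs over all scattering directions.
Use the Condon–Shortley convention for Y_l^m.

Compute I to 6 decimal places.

-0.245154

m-sum 0 ✓  L=12 even ✓  4≤6≤6 ✓
Π(2lᵢ+1) = 11×3×13 = 429
triangle coeff Δ(5,1,6) = 1/858
Σ_t [0,0]: t=0:+1/14400 = 1/14400
(3j)²=6/143 [(5 1 6; 0 0 0)], sign=+1
Σ_t [0,0]: t=0:+1/60480 = 1/60480
(3j)²=6/143 [(5 1 6; 2 1 -3)], sign=-1
⇒ 4πI² = 108/143
I = (-1)√(108/143/(4π)) = -0.24515397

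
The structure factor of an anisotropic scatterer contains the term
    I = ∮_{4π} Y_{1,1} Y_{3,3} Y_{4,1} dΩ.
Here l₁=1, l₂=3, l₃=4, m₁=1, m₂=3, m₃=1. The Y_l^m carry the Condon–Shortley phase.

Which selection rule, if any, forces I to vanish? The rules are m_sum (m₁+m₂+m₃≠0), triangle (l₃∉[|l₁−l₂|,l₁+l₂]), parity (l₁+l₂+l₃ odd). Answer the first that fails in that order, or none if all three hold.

m_sum

m₁+m₂+m₃ = 1 + 3 + 1 = 5  ✗
triangle: |1−3|=2 ≤ l₃=4 ≤ 1+3=4
parity: l₁+l₂+l₃ = 8 is even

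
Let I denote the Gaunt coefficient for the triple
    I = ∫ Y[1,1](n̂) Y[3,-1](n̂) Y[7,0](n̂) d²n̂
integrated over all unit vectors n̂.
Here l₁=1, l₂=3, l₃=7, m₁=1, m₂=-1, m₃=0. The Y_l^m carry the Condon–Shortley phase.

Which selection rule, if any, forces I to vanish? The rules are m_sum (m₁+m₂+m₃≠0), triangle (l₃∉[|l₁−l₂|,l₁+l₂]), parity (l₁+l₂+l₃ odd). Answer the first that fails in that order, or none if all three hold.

triangle

m₁+m₂+m₃ = 1 − 1 + 0 = 0  ✓
triangle: |1−3|=2 ≤ l₃=7 ≤ 1+3=4  ✗
parity: l₁+l₂+l₃ = 11 is odd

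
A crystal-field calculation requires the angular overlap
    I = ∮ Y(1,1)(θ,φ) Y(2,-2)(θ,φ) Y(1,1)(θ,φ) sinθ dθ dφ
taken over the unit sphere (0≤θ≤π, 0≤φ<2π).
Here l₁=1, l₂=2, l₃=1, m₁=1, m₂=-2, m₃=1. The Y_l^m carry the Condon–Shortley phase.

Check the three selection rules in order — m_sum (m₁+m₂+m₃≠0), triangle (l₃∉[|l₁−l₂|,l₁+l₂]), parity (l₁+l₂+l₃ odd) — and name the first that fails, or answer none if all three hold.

m₁+m₂+m₃ = 1 − 2 + 1 = 0  ✓
triangle: |1−2|=1 ≤ l₃=1 ≤ 1+2=3  ✓
parity: l₁+l₂+l₃ = 4 is even  ✓

none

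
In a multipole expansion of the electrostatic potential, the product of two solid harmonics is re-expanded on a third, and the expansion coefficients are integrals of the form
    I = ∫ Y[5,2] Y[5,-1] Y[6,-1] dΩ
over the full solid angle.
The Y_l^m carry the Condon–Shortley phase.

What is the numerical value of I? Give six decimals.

0.120248

Checks pass: Σm=0; 16 even; l₃=6∈[0,10].
(2·5+1)(2·5+1)(2·6+1) = 1573
Δ: 4! 6! 6! / 17! → 1/28588560
sum: t=0:+1/345600 t=1:−1/13824 t=2:+1/5184 t=3:−1/13824 t=4:+1/345600 = 7/129600
3j²(5 5 6; 0 0 0) = Δ·Π!·Σ² = 80/7293  (sign +1)
sum: t=0:+1/41472 t=1:−1/10368 t=2:+1/23040 t=3:−1/518400 = -1/32400
3j²(5 5 6; 2 -1 -1) = Δ·Π!·Σ² = 128/12155  (sign +1)
combine: 4πI² = 1573·80/7293·128/12155 = 2048/11271
take √, sign +1: I = 0.12024827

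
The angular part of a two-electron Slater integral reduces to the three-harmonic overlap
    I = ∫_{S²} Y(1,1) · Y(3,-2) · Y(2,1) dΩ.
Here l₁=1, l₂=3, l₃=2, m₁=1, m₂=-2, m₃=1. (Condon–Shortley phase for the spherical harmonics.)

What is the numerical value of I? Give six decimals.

0.261169

Rules hold: Σm=0, L=6 even, 2≤2≤4.
N = 3·7·5 = 105
Δ = 2!·0!·4!/7! = 1/105
Racah Σ t=1..1: t=1:−1/4 = -1/4
⇒ 3j(1 3 2; 0 0 0)² = 3/35, sgn -1
Racah Σ t=0..0: t=0:+1/12 = 1/12
⇒ 3j(1 3 2; 1 -2 1)² = 2/21, sgn -1
4πI² = N·(3j₀)²·(3jₘ)² = 6/7
I = +1·√(0.857143/4π) = 0.26116903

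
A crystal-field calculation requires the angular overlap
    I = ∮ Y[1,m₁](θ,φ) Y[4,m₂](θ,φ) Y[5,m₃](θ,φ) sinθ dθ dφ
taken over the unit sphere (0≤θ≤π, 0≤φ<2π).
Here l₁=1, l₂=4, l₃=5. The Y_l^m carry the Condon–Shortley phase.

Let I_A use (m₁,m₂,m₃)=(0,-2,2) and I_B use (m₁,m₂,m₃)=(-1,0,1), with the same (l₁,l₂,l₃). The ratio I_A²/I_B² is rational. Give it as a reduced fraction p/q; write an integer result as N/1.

7/5

l's match ⇒ only the (l;m) 3-j factors differ between A and B.
A: triangle coeff Δ(1,4,5) = 1/495; Σ_t [0,0]: t=0:+1/1440 = 1/1440; (3j)²=7/165 [(1 4 5; 0 -2 2)], sign=-1
B: triangle coeff Δ(1,4,5) = 1/495; Σ_t [0,0]: t=0:+1/1152 = 1/1152; (3j)²=1/33 [(1 4 5; -1 0 1)], sign=+1
I_A²/I_B² = (7/165)/(1/33) = 7/5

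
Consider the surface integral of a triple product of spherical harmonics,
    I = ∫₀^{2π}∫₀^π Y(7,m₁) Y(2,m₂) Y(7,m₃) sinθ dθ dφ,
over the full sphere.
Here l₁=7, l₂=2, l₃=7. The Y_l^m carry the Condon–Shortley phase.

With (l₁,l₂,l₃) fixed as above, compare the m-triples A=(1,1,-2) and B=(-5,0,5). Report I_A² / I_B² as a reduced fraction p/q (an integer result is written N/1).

Same 7,2,7: normalisation and zero-m 3j drop out of the ratio.
A: Δ: 2! 12! 2! / 17! → 1/185640; sum: t=1:−1/1209600 t=2:+1/1935360 = -1/3225600; 3j²(7 2 7; 1 1 -2) = Δ·Π!·Σ² = 243/61880  (sign +1)
B: Δ: 2! 12! 2! / 17! → 1/185640; sum: t=0:+1/1916006400 t=1:−1/39916800 t=2:+1/29030400 = 19/1916006400; 3j²(7 2 7; -5 0 5) = Δ·Π!·Σ² = 361/185640  (sign +1)
I_A²/I_B² = (243/61880)/(361/185640) = 729/361

729/361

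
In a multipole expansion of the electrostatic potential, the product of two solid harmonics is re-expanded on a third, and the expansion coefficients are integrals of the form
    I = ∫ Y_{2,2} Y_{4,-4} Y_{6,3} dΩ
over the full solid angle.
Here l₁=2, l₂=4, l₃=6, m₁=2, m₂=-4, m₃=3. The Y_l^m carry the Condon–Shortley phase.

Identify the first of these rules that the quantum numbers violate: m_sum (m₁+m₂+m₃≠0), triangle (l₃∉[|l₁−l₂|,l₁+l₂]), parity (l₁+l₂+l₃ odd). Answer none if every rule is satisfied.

m_sum

m₁+m₂+m₃ = 2 − 4 + 3 = 1  ✗
triangle: |2−4|=2 ≤ l₃=6 ≤ 2+4=6
parity: l₁+l₂+l₃ = 12 is even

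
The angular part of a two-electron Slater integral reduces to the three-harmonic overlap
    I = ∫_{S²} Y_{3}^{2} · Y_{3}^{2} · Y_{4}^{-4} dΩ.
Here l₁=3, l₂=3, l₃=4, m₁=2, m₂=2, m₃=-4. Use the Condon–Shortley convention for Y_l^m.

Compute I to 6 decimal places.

0.214561

m-sum 0 ✓  L=10 even ✓  0≤4≤6 ✓
Π(2lᵢ+1) = 7×7×9 = 441
triangle coeff Δ(3,3,4) = 1/34650
Σ_t [0,2]: t=0:+1/72 t=1:−1/16 t=2:+1/72 = -5/144
(3j)²=2/77 [(3 3 4; 0 0 0)], sign=-1
Σ_t [1,1]: t=1:−1/576 = -1/576
(3j)²=5/99 [(3 3 4; 2 2 -4)], sign=-1
⇒ 4πI² = 70/121
I = (+1)√(70/121/(4π)) = 0.21456131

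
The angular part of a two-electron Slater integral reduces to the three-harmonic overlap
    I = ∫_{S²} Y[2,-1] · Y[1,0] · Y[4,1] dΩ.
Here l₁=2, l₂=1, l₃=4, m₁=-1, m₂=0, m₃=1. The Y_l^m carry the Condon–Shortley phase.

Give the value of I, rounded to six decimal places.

|2−1|≤4≤2+1 violated ⇒ I = 0

0.000000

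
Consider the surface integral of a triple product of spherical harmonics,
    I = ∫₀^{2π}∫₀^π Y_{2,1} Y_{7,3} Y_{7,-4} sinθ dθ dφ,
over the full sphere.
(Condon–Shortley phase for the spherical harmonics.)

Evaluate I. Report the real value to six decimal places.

0.162315

Rules hold: Σm=0, L=16 even, 5≤7≤9.
N = 5·15·15 = 1125
Δ = 2!·2!·12!/17! = 1/185640
Racah Σ t=0..2: t=0:+1/2419200 t=1:−1/518400 t=2:+1/2419200 = -1/907200
⇒ 3j(2 7 7; 0 0 0)² = 56/3315, sgn +1
Racah Σ t=0..1: t=0:+1/14515200 t=1:−1/4354560 = -1/6220800
⇒ 3j(2 7 7; 1 3 -4)² = 77/4420, sgn +1
4πI² = N·(3j₀)²·(3jₘ)² = 16170/48841
I = +1·√(0.331074/4π) = 0.16231468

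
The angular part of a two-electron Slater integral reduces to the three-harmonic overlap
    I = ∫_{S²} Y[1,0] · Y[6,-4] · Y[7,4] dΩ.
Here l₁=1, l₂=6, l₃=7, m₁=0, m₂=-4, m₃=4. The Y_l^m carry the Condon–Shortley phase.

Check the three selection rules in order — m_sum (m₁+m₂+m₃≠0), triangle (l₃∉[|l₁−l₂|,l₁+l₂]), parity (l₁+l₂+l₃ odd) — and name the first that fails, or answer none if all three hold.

none

azimuthal sum: 0 − 4 + 4 = 0  ✓
5 ≤ 7 ≤ 7 (triangle on l)  ✓
L = 1 + 6 + 7 = 14 (even)  ✓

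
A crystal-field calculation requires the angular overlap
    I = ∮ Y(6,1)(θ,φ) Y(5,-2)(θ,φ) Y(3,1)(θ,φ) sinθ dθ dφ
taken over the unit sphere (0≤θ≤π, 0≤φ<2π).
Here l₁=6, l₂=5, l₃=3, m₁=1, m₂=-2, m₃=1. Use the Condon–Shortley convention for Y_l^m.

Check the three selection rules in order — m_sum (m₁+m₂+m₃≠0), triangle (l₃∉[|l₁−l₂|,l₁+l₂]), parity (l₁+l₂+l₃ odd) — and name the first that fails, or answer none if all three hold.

none

azimuthal sum: 1 − 2 + 1 = 0  ✓
1 ≤ 3 ≤ 11 (triangle on l)  ✓
L = 6 + 5 + 3 = 14 (even)  ✓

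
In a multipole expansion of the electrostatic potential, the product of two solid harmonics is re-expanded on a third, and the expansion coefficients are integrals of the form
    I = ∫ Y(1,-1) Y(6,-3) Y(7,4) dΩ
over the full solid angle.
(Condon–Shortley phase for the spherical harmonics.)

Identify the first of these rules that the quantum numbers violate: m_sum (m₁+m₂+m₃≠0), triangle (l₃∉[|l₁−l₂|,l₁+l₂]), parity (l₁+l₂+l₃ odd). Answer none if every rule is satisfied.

Σmᵢ = 0  ✓
l₃∈[|l₁−l₂|,l₁+l₂]=[5,7], have l₃=7  ✓
Σlᵢ = 14 ⇒ even  ✓

none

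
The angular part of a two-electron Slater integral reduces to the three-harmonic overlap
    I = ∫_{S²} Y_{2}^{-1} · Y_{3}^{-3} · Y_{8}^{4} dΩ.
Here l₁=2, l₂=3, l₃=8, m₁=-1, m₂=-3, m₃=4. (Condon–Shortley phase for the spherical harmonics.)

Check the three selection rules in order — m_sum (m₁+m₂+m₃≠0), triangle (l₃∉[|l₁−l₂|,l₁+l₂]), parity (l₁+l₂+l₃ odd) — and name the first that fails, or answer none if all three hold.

Σmᵢ = 0  ✓
l₃∈[|l₁−l₂|,l₁+l₂]=[1,5], have l₃=8  ✗
Σlᵢ = 13 ⇒ odd

triangle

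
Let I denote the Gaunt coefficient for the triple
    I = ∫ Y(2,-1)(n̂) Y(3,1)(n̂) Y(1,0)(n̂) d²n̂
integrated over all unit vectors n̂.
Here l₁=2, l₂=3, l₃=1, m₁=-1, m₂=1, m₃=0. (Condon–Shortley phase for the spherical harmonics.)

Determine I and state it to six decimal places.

-0.233597

Checks pass: Σm=0; 6 even; l₃=1∈[1,5].
(2·2+1)(2·3+1)(2·1+1) = 105
Δ: 4! 0! 2! / 7! → 1/105
sum: t=2:+1/4 = 1/4
3j²(2 3 1; 0 0 0) = Δ·Π!·Σ² = 3/35  (sign -1)
sum: t=3:−1/6 = -1/6
3j²(2 3 1; -1 1 0) = Δ·Π!·Σ² = 8/105  (sign +1)
combine: 4πI² = 105·3/35·8/105 = 24/35
take √, sign -1: I = -0.23359668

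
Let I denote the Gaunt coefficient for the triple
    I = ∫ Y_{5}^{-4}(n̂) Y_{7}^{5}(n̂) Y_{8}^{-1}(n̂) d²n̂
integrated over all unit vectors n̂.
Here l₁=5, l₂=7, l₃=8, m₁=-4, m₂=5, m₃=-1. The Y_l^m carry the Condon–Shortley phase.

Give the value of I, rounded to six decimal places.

-0.135147

Rules hold: Σm=0, L=20 even, 2≤8≤12.
N = 11·15·17 = 2805
Δ = 4!·6!·10!/21! = 1/814773960
Racah Σ t=0..4: t=0:+1/87091200 t=1:−1/4976640 t=2:+1/2073600 t=3:−1/4976640 t=4:+1/87091200 = 1/9676800
⇒ 3j(5 7 8; 0 0 0)² = 360/46189, sgn +1
Racah Σ t=3..4: t=3:−1/1567641600 t=4:+1/232243200 = 23/6270566400
⇒ 3j(5 7 8; -4 5 -1)² = 529/50388, sgn -1
4πI² = N·(3j₀)²·(3jₘ)² = 238050/1037153
I = -1·√(0.229523/4π) = -0.13514742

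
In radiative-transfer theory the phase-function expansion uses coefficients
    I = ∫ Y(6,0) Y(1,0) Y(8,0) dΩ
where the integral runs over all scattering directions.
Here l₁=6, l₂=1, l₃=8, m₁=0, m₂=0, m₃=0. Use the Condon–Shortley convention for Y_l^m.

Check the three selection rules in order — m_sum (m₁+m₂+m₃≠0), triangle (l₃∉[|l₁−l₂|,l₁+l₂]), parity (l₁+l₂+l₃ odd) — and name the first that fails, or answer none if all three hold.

triangle

m₁+m₂+m₃ = 0 + 0 + 0 = 0  ✓
triangle: |6−1|=5 ≤ l₃=8 ≤ 6+1=7  ✗
parity: l₁+l₂+l₃ = 15 is odd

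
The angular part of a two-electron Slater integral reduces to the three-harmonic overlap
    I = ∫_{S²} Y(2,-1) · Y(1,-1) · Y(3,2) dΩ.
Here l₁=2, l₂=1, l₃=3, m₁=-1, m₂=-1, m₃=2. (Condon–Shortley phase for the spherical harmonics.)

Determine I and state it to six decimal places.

Checks pass: Σm=0; 6 even; l₃=3∈[1,3].
(2·2+1)(2·1+1)(2·3+1) = 105
Δ: 0! 4! 2! / 7! → 1/105
sum: t=0:+1/4 = 1/4
3j²(2 1 3; 0 0 0) = Δ·Π!·Σ² = 3/35  (sign -1)
sum: t=0:+1/12 = 1/12
3j²(2 1 3; -1 -1 2) = Δ·Π!·Σ² = 2/21  (sign -1)
combine: 4πI² = 105·3/35·2/21 = 6/7
take √, sign +1: I = 0.26116903

0.261169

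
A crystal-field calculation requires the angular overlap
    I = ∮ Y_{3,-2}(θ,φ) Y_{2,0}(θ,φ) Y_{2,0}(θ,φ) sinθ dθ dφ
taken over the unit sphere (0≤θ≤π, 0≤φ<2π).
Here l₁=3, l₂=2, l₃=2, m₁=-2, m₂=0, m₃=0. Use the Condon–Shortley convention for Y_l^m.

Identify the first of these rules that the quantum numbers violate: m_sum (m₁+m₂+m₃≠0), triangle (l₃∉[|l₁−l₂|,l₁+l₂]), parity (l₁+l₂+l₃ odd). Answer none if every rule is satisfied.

azimuthal sum: -2 + 0 + 0 = -2  ✗
1 ≤ 2 ≤ 5 (triangle on l)
L = 3 + 2 + 2 = 7 (odd)

m_sum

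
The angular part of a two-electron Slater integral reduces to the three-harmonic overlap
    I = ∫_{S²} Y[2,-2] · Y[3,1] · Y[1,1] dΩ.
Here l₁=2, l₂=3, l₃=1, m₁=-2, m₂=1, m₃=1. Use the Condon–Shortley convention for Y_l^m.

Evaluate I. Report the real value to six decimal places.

-0.082589

m-sum 0 ✓  L=6 even ✓  1≤1≤5 ✓
Π(2lᵢ+1) = 5×7×3 = 105
triangle coeff Δ(2,3,1) = 1/105
Σ_t [2,2]: t=2:+1/4 = 1/4
(3j)²=3/35 [(2 3 1; 0 0 0)], sign=-1
Σ_t [4,4]: t=4:+1/48 = 1/48
(3j)²=1/105 [(2 3 1; -2 1 1)], sign=+1
⇒ 4πI² = 3/35
I = (-1)√(3/35/(4π)) = -0.08258890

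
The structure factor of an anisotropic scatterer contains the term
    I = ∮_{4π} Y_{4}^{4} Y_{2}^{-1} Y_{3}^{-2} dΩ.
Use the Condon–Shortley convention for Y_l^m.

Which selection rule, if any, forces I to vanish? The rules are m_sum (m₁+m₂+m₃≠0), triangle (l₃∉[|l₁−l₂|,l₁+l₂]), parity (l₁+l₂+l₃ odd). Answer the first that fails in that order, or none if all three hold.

Σmᵢ = 1  ✗
l₃∈[|l₁−l₂|,l₁+l₂]=[2,6], have l₃=3
Σlᵢ = 9 ⇒ odd

m_sum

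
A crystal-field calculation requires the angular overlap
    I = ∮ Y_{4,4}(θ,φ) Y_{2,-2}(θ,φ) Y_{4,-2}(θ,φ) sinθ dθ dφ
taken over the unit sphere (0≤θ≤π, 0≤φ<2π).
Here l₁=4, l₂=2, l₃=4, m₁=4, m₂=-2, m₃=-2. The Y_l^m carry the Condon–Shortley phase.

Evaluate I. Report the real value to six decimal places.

-0.106180

Rules hold: Σm=0, L=10 even, 2≤4≤6.
N = 9·5·9 = 405
Δ = 2!·6!·2!/11! = 1/13860
Racah Σ t=0..2: t=0:+1/192 t=1:−1/36 t=2:+1/192 = -5/288
⇒ 3j(4 2 4; 0 0 0)² = 20/693, sgn -1
Racah Σ t=0..0: t=0:+1/2880 = 1/2880
⇒ 3j(4 2 4; 4 -2 -2)² = 2/165, sgn +1
4πI² = N·(3j₀)²·(3jₘ)² = 120/847
I = -1·√(0.141677/4π) = -0.10618031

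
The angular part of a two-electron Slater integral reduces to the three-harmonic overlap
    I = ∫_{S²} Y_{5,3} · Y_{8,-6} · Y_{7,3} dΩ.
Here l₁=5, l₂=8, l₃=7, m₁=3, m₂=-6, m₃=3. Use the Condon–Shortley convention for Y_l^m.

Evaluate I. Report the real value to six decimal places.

0.036695

Checks pass: Σm=0; 20 even; l₃=7∈[3,13].
(2·5+1)(2·8+1)(2·7+1) = 2805
Δ: 6! 4! 10! / 21! → 1/814773960
sum: t=1:−1/87091200 t=2:+1/4976640 t=3:−1/2073600 t=4:+1/4976640 t=5:−1/87091200 = -1/9676800
3j²(5 8 7; 0 0 0) = Δ·Π!·Σ² = 360/46189  (sign +1)
sum: t=0:+1/232243200 t=1:−1/261273600 t=2:+1/4180377600 = 1/1393459200
3j²(5 8 7; 3 -6 3) = Δ·Π!·Σ² = 1/1292  (sign +1)
combine: 4πI² = 2805·360/46189·1/1292 = 1350/79781
take √, sign +1: I = 0.03669545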